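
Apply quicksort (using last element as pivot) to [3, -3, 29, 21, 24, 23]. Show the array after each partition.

Partition 1: pivot=23 at index 3 -> [3, -3, 21, 23, 24, 29]
Partition 2: pivot=21 at index 2 -> [3, -3, 21, 23, 24, 29]
Partition 3: pivot=-3 at index 0 -> [-3, 3, 21, 23, 24, 29]
Partition 4: pivot=29 at index 5 -> [-3, 3, 21, 23, 24, 29]


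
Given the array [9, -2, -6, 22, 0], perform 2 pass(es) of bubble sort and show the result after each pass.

After pass 1: [-2, -6, 9, 0, 22] (3 swaps)
After pass 2: [-6, -2, 0, 9, 22] (2 swaps)
Total swaps: 5


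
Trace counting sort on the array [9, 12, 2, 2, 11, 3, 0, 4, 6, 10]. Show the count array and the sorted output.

Count array: [1, 0, 2, 1, 1, 0, 1, 0, 0, 1, 1, 1, 1]
(count[i] = number of elements equal to i)
Cumulative count: [1, 1, 3, 4, 5, 5, 6, 6, 6, 7, 8, 9, 10]
Sorted: [0, 2, 2, 3, 4, 6, 9, 10, 11, 12]


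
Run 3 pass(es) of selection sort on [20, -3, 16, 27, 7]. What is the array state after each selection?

Pass 1: Select minimum -3 at index 1, swap -> [-3, 20, 16, 27, 7]
Pass 2: Select minimum 7 at index 4, swap -> [-3, 7, 16, 27, 20]
Pass 3: Select minimum 16 at index 2, swap -> [-3, 7, 16, 27, 20]


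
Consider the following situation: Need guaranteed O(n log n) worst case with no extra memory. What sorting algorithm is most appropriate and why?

Best choice: Heapsort
Reason: Heapsort is O(n log n) worst case and sorts in-place; quicksort can degrade to O(n^2)


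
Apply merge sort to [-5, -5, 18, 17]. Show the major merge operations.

Divide and conquer:
  Merge [-5] + [-5] -> [-5, -5]
  Merge [18] + [17] -> [17, 18]
  Merge [-5, -5] + [17, 18] -> [-5, -5, 17, 18]


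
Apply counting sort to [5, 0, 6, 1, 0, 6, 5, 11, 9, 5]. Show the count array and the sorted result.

Count array: [2, 1, 0, 0, 0, 3, 2, 0, 0, 1, 0, 1]
(count[i] = number of elements equal to i)
Cumulative count: [2, 3, 3, 3, 3, 6, 8, 8, 8, 9, 9, 10]
Sorted: [0, 0, 1, 5, 5, 5, 6, 6, 9, 11]


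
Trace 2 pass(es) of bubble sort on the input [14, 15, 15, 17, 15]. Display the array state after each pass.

After pass 1: [14, 15, 15, 15, 17] (1 swaps)
After pass 2: [14, 15, 15, 15, 17] (0 swaps)
Total swaps: 1


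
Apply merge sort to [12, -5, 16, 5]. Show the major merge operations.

Divide and conquer:
  Merge [12] + [-5] -> [-5, 12]
  Merge [16] + [5] -> [5, 16]
  Merge [-5, 12] + [5, 16] -> [-5, 5, 12, 16]


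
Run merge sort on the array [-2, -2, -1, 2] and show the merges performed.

Divide and conquer:
  Merge [-2] + [-2] -> [-2, -2]
  Merge [-1] + [2] -> [-1, 2]
  Merge [-2, -2] + [-1, 2] -> [-2, -2, -1, 2]


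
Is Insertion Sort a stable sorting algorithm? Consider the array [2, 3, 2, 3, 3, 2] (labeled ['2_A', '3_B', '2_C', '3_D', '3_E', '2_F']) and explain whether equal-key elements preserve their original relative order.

Trace Insertion Sort on the labeled array (the key is the number; the letter only tracks identity):
  Insert 3_B at index 1: [2_A, 3_B, 2_C, 3_D, 3_E, 2_F]
  Insert 2_C at index 1: [2_A, 2_C, 3_B, 3_D, 3_E, 2_F]
  Insert 3_D at index 3: [2_A, 2_C, 3_B, 3_D, 3_E, 2_F]
  Insert 3_E at index 4: [2_A, 2_C, 3_B, 3_D, 3_E, 2_F]
  Insert 2_F at index 2: [2_A, 2_C, 2_F, 3_B, 3_D, 3_E]
Final order: [2_A, 2_C, 2_F, 3_B, 3_D, 3_E]
Equal keys:
  value 2: originally 2_A, 2_C, 2_F; after sorting 2_A, 2_C, 2_F -> order preserved
  value 3: originally 3_B, 3_D, 3_E; after sorting 3_B, 3_D, 3_E -> order preserved
All equal keys kept their original relative order. Insertion Sort is stable: elements are shifted only while they are strictly greater than the key, so a key is inserted after any equal elements already placed.
Answer: Stable


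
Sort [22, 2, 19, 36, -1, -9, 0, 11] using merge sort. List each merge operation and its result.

Divide and conquer:
  Merge [22] + [2] -> [2, 22]
  Merge [19] + [36] -> [19, 36]
  Merge [2, 22] + [19, 36] -> [2, 19, 22, 36]
  Merge [-1] + [-9] -> [-9, -1]
  Merge [0] + [11] -> [0, 11]
  Merge [-9, -1] + [0, 11] -> [-9, -1, 0, 11]
  Merge [2, 19, 22, 36] + [-9, -1, 0, 11] -> [-9, -1, 0, 2, 11, 19, 22, 36]


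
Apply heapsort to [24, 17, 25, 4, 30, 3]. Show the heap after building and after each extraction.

Build heap: [30, 24, 25, 4, 17, 3]
Extract 30: [25, 24, 3, 4, 17, 30]
Extract 25: [24, 17, 3, 4, 25, 30]
Extract 24: [17, 4, 3, 24, 25, 30]
Extract 17: [4, 3, 17, 24, 25, 30]
Extract 4: [3, 4, 17, 24, 25, 30]


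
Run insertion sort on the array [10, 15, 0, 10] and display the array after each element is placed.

First element 10 is already 'sorted'
Insert 15: shifted 0 elements -> [10, 15, 0, 10]
Insert 0: shifted 2 elements -> [0, 10, 15, 10]
Insert 10: shifted 1 elements -> [0, 10, 10, 15]


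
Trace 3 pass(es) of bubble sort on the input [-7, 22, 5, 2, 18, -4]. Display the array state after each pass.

After pass 1: [-7, 5, 2, 18, -4, 22] (4 swaps)
After pass 2: [-7, 2, 5, -4, 18, 22] (2 swaps)
After pass 3: [-7, 2, -4, 5, 18, 22] (1 swaps)
Total swaps: 7


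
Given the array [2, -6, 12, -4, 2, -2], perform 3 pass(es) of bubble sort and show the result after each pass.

After pass 1: [-6, 2, -4, 2, -2, 12] (4 swaps)
After pass 2: [-6, -4, 2, -2, 2, 12] (2 swaps)
After pass 3: [-6, -4, -2, 2, 2, 12] (1 swaps)
Total swaps: 7


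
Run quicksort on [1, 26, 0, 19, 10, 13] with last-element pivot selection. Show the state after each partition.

Partition 1: pivot=13 at index 3 -> [1, 0, 10, 13, 26, 19]
Partition 2: pivot=10 at index 2 -> [1, 0, 10, 13, 26, 19]
Partition 3: pivot=0 at index 0 -> [0, 1, 10, 13, 26, 19]
Partition 4: pivot=19 at index 4 -> [0, 1, 10, 13, 19, 26]


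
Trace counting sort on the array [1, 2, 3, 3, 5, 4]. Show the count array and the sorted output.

Count array: [0, 1, 1, 2, 1, 1]
(count[i] = number of elements equal to i)
Cumulative count: [0, 1, 2, 4, 5, 6]
Sorted: [1, 2, 3, 3, 4, 5]


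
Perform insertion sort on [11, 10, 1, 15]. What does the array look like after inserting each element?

First element 11 is already 'sorted'
Insert 10: shifted 1 elements -> [10, 11, 1, 15]
Insert 1: shifted 2 elements -> [1, 10, 11, 15]
Insert 15: shifted 0 elements -> [1, 10, 11, 15]


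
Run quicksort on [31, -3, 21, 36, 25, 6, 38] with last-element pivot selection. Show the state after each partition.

Partition 1: pivot=38 at index 6 -> [31, -3, 21, 36, 25, 6, 38]
Partition 2: pivot=6 at index 1 -> [-3, 6, 21, 36, 25, 31, 38]
Partition 3: pivot=31 at index 4 -> [-3, 6, 21, 25, 31, 36, 38]
Partition 4: pivot=25 at index 3 -> [-3, 6, 21, 25, 31, 36, 38]


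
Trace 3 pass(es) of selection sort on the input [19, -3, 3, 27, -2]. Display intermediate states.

Pass 1: Select minimum -3 at index 1, swap -> [-3, 19, 3, 27, -2]
Pass 2: Select minimum -2 at index 4, swap -> [-3, -2, 3, 27, 19]
Pass 3: Select minimum 3 at index 2, swap -> [-3, -2, 3, 27, 19]


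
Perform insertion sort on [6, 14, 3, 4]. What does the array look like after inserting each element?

First element 6 is already 'sorted'
Insert 14: shifted 0 elements -> [6, 14, 3, 4]
Insert 3: shifted 2 elements -> [3, 6, 14, 4]
Insert 4: shifted 2 elements -> [3, 4, 6, 14]


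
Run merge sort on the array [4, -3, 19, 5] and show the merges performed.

Divide and conquer:
  Merge [4] + [-3] -> [-3, 4]
  Merge [19] + [5] -> [5, 19]
  Merge [-3, 4] + [5, 19] -> [-3, 4, 5, 19]


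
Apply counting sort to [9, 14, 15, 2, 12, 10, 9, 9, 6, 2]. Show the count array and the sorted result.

Count array: [0, 0, 2, 0, 0, 0, 1, 0, 0, 3, 1, 0, 1, 0, 1, 1]
(count[i] = number of elements equal to i)
Cumulative count: [0, 0, 2, 2, 2, 2, 3, 3, 3, 6, 7, 7, 8, 8, 9, 10]
Sorted: [2, 2, 6, 9, 9, 9, 10, 12, 14, 15]


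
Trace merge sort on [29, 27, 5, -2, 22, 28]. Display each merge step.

Divide and conquer:
  Merge [27] + [5] -> [5, 27]
  Merge [29] + [5, 27] -> [5, 27, 29]
  Merge [22] + [28] -> [22, 28]
  Merge [-2] + [22, 28] -> [-2, 22, 28]
  Merge [5, 27, 29] + [-2, 22, 28] -> [-2, 5, 22, 27, 28, 29]


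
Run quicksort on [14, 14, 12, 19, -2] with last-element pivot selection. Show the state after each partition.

Partition 1: pivot=-2 at index 0 -> [-2, 14, 12, 19, 14]
Partition 2: pivot=14 at index 3 -> [-2, 14, 12, 14, 19]
Partition 3: pivot=12 at index 1 -> [-2, 12, 14, 14, 19]


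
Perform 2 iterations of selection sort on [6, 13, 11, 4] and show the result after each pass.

Pass 1: Select minimum 4 at index 3, swap -> [4, 13, 11, 6]
Pass 2: Select minimum 6 at index 3, swap -> [4, 6, 11, 13]


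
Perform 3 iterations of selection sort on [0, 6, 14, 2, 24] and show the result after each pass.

Pass 1: Select minimum 0 at index 0, swap -> [0, 6, 14, 2, 24]
Pass 2: Select minimum 2 at index 3, swap -> [0, 2, 14, 6, 24]
Pass 3: Select minimum 6 at index 3, swap -> [0, 2, 6, 14, 24]


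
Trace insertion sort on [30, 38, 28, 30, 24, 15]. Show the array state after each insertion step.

First element 30 is already 'sorted'
Insert 38: shifted 0 elements -> [30, 38, 28, 30, 24, 15]
Insert 28: shifted 2 elements -> [28, 30, 38, 30, 24, 15]
Insert 30: shifted 1 elements -> [28, 30, 30, 38, 24, 15]
Insert 24: shifted 4 elements -> [24, 28, 30, 30, 38, 15]
Insert 15: shifted 5 elements -> [15, 24, 28, 30, 30, 38]


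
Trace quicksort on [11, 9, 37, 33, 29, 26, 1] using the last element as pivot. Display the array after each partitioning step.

Partition 1: pivot=1 at index 0 -> [1, 9, 37, 33, 29, 26, 11]
Partition 2: pivot=11 at index 2 -> [1, 9, 11, 33, 29, 26, 37]
Partition 3: pivot=37 at index 6 -> [1, 9, 11, 33, 29, 26, 37]
Partition 4: pivot=26 at index 3 -> [1, 9, 11, 26, 29, 33, 37]
Partition 5: pivot=33 at index 5 -> [1, 9, 11, 26, 29, 33, 37]


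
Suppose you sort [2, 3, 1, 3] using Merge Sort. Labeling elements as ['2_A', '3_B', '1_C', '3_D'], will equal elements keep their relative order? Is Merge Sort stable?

Trace Merge Sort on the labeled array (the key is the number; the letter only tracks identity):
  Merge [2_A] + [3_B] -> [2_A, 3_B]
  Merge [1_C] + [3_D] -> [1_C, 3_D]
  Merge [2_A, 3_B] + [1_C, 3_D] -> [1_C, 2_A, 3_B, 3_D]
Final order: [1_C, 2_A, 3_B, 3_D]
Equal keys:
  value 3: originally 3_B, 3_D; after sorting 3_B, 3_D -> order preserved
All equal keys kept their original relative order. Merge Sort is stable: when the heads of the two halves are equal the merge takes from the left half first.
Answer: Stable


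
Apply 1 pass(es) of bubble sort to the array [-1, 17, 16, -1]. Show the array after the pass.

After pass 1: [-1, 16, -1, 17] (2 swaps)
Total swaps: 2


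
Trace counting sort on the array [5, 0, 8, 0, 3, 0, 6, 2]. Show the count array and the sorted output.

Count array: [3, 0, 1, 1, 0, 1, 1, 0, 1]
(count[i] = number of elements equal to i)
Cumulative count: [3, 3, 4, 5, 5, 6, 7, 7, 8]
Sorted: [0, 0, 0, 2, 3, 5, 6, 8]


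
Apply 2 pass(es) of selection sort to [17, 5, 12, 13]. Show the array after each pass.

Pass 1: Select minimum 5 at index 1, swap -> [5, 17, 12, 13]
Pass 2: Select minimum 12 at index 2, swap -> [5, 12, 17, 13]


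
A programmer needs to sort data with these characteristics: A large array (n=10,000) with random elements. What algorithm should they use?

Best choice: Quicksort or Mergesort
Reason: Both have O(n log n) average case; quicksort has lower constant factors


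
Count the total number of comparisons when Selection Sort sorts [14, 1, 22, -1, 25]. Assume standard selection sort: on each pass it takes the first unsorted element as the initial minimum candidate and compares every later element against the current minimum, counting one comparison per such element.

Pass 1: scan indices 1..4 for the minimum = 4 comparison(s); min is -1, place at index 0 -> [-1, 1, 22, 14, 25]
Pass 2: scan indices 2..4 for the minimum = 3 comparison(s); min is 1, place at index 1 -> [-1, 1, 22, 14, 25]
Pass 3: scan indices 3..4 for the minimum = 2 comparison(s); min is 14, place at index 2 -> [-1, 1, 14, 22, 25]
Pass 4: scan indices 4..4 for the minimum = 1 comparison(s); min is 22, place at index 3 -> [-1, 1, 14, 22, 25]
Selection sort always scans the whole unsorted suffix, so the count is (n-1) + (n-2) + ... + 1 = n(n-1)/2 = 5*4/2 = 10 regardless of the input order.
Total comparisons: 4 + 3 + 2 + 1 = 10


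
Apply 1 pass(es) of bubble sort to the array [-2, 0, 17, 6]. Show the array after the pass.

After pass 1: [-2, 0, 6, 17] (1 swaps)
Total swaps: 1


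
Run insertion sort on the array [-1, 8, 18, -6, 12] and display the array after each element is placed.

First element -1 is already 'sorted'
Insert 8: shifted 0 elements -> [-1, 8, 18, -6, 12]
Insert 18: shifted 0 elements -> [-1, 8, 18, -6, 12]
Insert -6: shifted 3 elements -> [-6, -1, 8, 18, 12]
Insert 12: shifted 1 elements -> [-6, -1, 8, 12, 18]


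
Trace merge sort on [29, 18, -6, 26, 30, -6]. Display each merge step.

Divide and conquer:
  Merge [18] + [-6] -> [-6, 18]
  Merge [29] + [-6, 18] -> [-6, 18, 29]
  Merge [30] + [-6] -> [-6, 30]
  Merge [26] + [-6, 30] -> [-6, 26, 30]
  Merge [-6, 18, 29] + [-6, 26, 30] -> [-6, -6, 18, 26, 29, 30]


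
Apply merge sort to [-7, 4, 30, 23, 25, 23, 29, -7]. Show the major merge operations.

Divide and conquer:
  Merge [-7] + [4] -> [-7, 4]
  Merge [30] + [23] -> [23, 30]
  Merge [-7, 4] + [23, 30] -> [-7, 4, 23, 30]
  Merge [25] + [23] -> [23, 25]
  Merge [29] + [-7] -> [-7, 29]
  Merge [23, 25] + [-7, 29] -> [-7, 23, 25, 29]
  Merge [-7, 4, 23, 30] + [-7, 23, 25, 29] -> [-7, -7, 4, 23, 23, 25, 29, 30]


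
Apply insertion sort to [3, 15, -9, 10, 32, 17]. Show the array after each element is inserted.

First element 3 is already 'sorted'
Insert 15: shifted 0 elements -> [3, 15, -9, 10, 32, 17]
Insert -9: shifted 2 elements -> [-9, 3, 15, 10, 32, 17]
Insert 10: shifted 1 elements -> [-9, 3, 10, 15, 32, 17]
Insert 32: shifted 0 elements -> [-9, 3, 10, 15, 32, 17]
Insert 17: shifted 1 elements -> [-9, 3, 10, 15, 17, 32]


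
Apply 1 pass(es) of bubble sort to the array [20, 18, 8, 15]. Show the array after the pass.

After pass 1: [18, 8, 15, 20] (3 swaps)
Total swaps: 3


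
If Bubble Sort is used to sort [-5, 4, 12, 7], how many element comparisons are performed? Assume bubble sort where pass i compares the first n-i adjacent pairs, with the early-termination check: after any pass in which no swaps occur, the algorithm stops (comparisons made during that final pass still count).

Pass 1: compare adjacent pairs (0,1)..(2,3) = 3 comparison(s), 1 swap(s) -> [-5, 4, 7, 12]
Pass 2: compare adjacent pairs (0,1)..(1,2) = 2 comparison(s), 0 swap(s) -> [-5, 4, 7, 12]
No swaps in this pass, so bubble sort stops here.
Total comparisons: 3 + 2 = 5


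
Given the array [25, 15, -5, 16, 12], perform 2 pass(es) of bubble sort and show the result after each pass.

After pass 1: [15, -5, 16, 12, 25] (4 swaps)
After pass 2: [-5, 15, 12, 16, 25] (2 swaps)
Total swaps: 6


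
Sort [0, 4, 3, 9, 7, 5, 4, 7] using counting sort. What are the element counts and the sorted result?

Count array: [1, 0, 0, 1, 2, 1, 0, 2, 0, 1]
(count[i] = number of elements equal to i)
Cumulative count: [1, 1, 1, 2, 4, 5, 5, 7, 7, 8]
Sorted: [0, 3, 4, 4, 5, 7, 7, 9]


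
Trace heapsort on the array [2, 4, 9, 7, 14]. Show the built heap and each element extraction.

Build heap: [14, 7, 9, 2, 4]
Extract 14: [9, 7, 4, 2, 14]
Extract 9: [7, 2, 4, 9, 14]
Extract 7: [4, 2, 7, 9, 14]
Extract 4: [2, 4, 7, 9, 14]


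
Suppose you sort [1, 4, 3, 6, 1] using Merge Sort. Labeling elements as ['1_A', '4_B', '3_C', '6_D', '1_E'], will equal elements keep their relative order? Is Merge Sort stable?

Trace Merge Sort on the labeled array (the key is the number; the letter only tracks identity):
  Merge [1_A] + [4_B] -> [1_A, 4_B]
  Merge [6_D] + [1_E] -> [1_E, 6_D]
  Merge [3_C] + [1_E, 6_D] -> [1_E, 3_C, 6_D]
  Merge [1_A, 4_B] + [1_E, 3_C, 6_D] -> [1_A, 1_E, 3_C, 4_B, 6_D]
Final order: [1_A, 1_E, 3_C, 4_B, 6_D]
Equal keys:
  value 1: originally 1_A, 1_E; after sorting 1_A, 1_E -> order preserved
All equal keys kept their original relative order. Merge Sort is stable: when the heads of the two halves are equal the merge takes from the left half first.
Answer: Stable


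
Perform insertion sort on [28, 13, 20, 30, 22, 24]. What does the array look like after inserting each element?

First element 28 is already 'sorted'
Insert 13: shifted 1 elements -> [13, 28, 20, 30, 22, 24]
Insert 20: shifted 1 elements -> [13, 20, 28, 30, 22, 24]
Insert 30: shifted 0 elements -> [13, 20, 28, 30, 22, 24]
Insert 22: shifted 2 elements -> [13, 20, 22, 28, 30, 24]
Insert 24: shifted 2 elements -> [13, 20, 22, 24, 28, 30]


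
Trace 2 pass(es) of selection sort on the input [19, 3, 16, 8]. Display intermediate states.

Pass 1: Select minimum 3 at index 1, swap -> [3, 19, 16, 8]
Pass 2: Select minimum 8 at index 3, swap -> [3, 8, 16, 19]


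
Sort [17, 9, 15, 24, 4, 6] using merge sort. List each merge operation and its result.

Divide and conquer:
  Merge [9] + [15] -> [9, 15]
  Merge [17] + [9, 15] -> [9, 15, 17]
  Merge [4] + [6] -> [4, 6]
  Merge [24] + [4, 6] -> [4, 6, 24]
  Merge [9, 15, 17] + [4, 6, 24] -> [4, 6, 9, 15, 17, 24]


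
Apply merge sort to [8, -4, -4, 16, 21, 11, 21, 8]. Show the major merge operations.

Divide and conquer:
  Merge [8] + [-4] -> [-4, 8]
  Merge [-4] + [16] -> [-4, 16]
  Merge [-4, 8] + [-4, 16] -> [-4, -4, 8, 16]
  Merge [21] + [11] -> [11, 21]
  Merge [21] + [8] -> [8, 21]
  Merge [11, 21] + [8, 21] -> [8, 11, 21, 21]
  Merge [-4, -4, 8, 16] + [8, 11, 21, 21] -> [-4, -4, 8, 8, 11, 16, 21, 21]


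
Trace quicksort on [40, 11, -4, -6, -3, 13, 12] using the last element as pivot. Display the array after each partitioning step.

Partition 1: pivot=12 at index 4 -> [11, -4, -6, -3, 12, 13, 40]
Partition 2: pivot=-3 at index 2 -> [-4, -6, -3, 11, 12, 13, 40]
Partition 3: pivot=-6 at index 0 -> [-6, -4, -3, 11, 12, 13, 40]
Partition 4: pivot=40 at index 6 -> [-6, -4, -3, 11, 12, 13, 40]


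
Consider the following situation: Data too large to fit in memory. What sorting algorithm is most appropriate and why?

Best choice: External merge sort
Reason: Minimizes disk I/O by sequential reads/writes


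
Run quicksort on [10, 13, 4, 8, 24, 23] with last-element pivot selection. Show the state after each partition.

Partition 1: pivot=23 at index 4 -> [10, 13, 4, 8, 23, 24]
Partition 2: pivot=8 at index 1 -> [4, 8, 10, 13, 23, 24]
Partition 3: pivot=13 at index 3 -> [4, 8, 10, 13, 23, 24]


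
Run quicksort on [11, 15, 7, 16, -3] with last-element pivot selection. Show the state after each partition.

Partition 1: pivot=-3 at index 0 -> [-3, 15, 7, 16, 11]
Partition 2: pivot=11 at index 2 -> [-3, 7, 11, 16, 15]
Partition 3: pivot=15 at index 3 -> [-3, 7, 11, 15, 16]


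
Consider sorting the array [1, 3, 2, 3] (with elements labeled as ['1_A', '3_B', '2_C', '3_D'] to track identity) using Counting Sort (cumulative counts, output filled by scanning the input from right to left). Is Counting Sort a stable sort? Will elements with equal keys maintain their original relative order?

Trace Counting Sort on the labeled array (the key is the number; the letter only tracks identity):
  Counts for values 0..3: [0, 1, 1, 2]
  Cumulative counts: [0, 1, 2, 4]
  Scan right to left: place 3_D at output index 3
  Scan right to left: place 2_C at output index 1
  Scan right to left: place 3_B at output index 2
  Scan right to left: place 1_A at output index 0
  Output: [1_A, 2_C, 3_B, 3_D]
Equal keys:
  value 3: originally 3_B, 3_D; after sorting 3_B, 3_D -> order preserved
All equal keys kept their original relative order. Counting Sort is stable: scanning the input right to left with decreasing cumulative counts places later duplicates at later output positions.
Answer: Stable


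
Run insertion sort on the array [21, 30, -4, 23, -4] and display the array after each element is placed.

First element 21 is already 'sorted'
Insert 30: shifted 0 elements -> [21, 30, -4, 23, -4]
Insert -4: shifted 2 elements -> [-4, 21, 30, 23, -4]
Insert 23: shifted 1 elements -> [-4, 21, 23, 30, -4]
Insert -4: shifted 3 elements -> [-4, -4, 21, 23, 30]


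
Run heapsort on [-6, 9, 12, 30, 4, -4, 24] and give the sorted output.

Build heap: [30, 9, 24, -6, 4, -4, 12]
Extract 30: [24, 9, 12, -6, 4, -4, 30]
Extract 24: [12, 9, -4, -6, 4, 24, 30]
Extract 12: [9, 4, -4, -6, 12, 24, 30]
Extract 9: [4, -6, -4, 9, 12, 24, 30]
Extract 4: [-4, -6, 4, 9, 12, 24, 30]
Extract -4: [-6, -4, 4, 9, 12, 24, 30]


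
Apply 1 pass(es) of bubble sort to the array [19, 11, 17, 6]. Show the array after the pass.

After pass 1: [11, 17, 6, 19] (3 swaps)
Total swaps: 3


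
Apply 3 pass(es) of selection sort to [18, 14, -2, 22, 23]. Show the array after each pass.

Pass 1: Select minimum -2 at index 2, swap -> [-2, 14, 18, 22, 23]
Pass 2: Select minimum 14 at index 1, swap -> [-2, 14, 18, 22, 23]
Pass 3: Select minimum 18 at index 2, swap -> [-2, 14, 18, 22, 23]


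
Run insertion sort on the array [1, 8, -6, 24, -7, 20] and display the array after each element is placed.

First element 1 is already 'sorted'
Insert 8: shifted 0 elements -> [1, 8, -6, 24, -7, 20]
Insert -6: shifted 2 elements -> [-6, 1, 8, 24, -7, 20]
Insert 24: shifted 0 elements -> [-6, 1, 8, 24, -7, 20]
Insert -7: shifted 4 elements -> [-7, -6, 1, 8, 24, 20]
Insert 20: shifted 1 elements -> [-7, -6, 1, 8, 20, 24]


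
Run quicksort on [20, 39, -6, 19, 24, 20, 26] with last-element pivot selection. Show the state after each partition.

Partition 1: pivot=26 at index 5 -> [20, -6, 19, 24, 20, 26, 39]
Partition 2: pivot=20 at index 3 -> [20, -6, 19, 20, 24, 26, 39]
Partition 3: pivot=19 at index 1 -> [-6, 19, 20, 20, 24, 26, 39]


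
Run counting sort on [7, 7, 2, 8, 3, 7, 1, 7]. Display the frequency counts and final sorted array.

Count array: [0, 1, 1, 1, 0, 0, 0, 4, 1]
(count[i] = number of elements equal to i)
Cumulative count: [0, 1, 2, 3, 3, 3, 3, 7, 8]
Sorted: [1, 2, 3, 7, 7, 7, 7, 8]


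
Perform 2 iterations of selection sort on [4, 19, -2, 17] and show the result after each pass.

Pass 1: Select minimum -2 at index 2, swap -> [-2, 19, 4, 17]
Pass 2: Select minimum 4 at index 2, swap -> [-2, 4, 19, 17]


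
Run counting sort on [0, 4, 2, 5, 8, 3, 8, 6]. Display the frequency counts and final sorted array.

Count array: [1, 0, 1, 1, 1, 1, 1, 0, 2]
(count[i] = number of elements equal to i)
Cumulative count: [1, 1, 2, 3, 4, 5, 6, 6, 8]
Sorted: [0, 2, 3, 4, 5, 6, 8, 8]


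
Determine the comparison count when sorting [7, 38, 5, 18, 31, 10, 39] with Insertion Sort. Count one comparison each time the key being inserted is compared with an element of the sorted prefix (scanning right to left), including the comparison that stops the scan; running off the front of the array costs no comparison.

Insert 38: 7 <= 38 (stop) = 1 comparison(s) -> [7, 38, 5, 18, 31, 10, 39]
Insert 5: 38 > 5 (shift), 7 > 5 (shift), reached front = 2 comparison(s) -> [5, 7, 38, 18, 31, 10, 39]
Insert 18: 38 > 18 (shift), 7 <= 18 (stop) = 2 comparison(s) -> [5, 7, 18, 38, 31, 10, 39]
Insert 31: 38 > 31 (shift), 18 <= 31 (stop) = 2 comparison(s) -> [5, 7, 18, 31, 38, 10, 39]
Insert 10: 38 > 10 (shift), 31 > 10 (shift), 18 > 10 (shift), 7 <= 10 (stop) = 4 comparison(s) -> [5, 7, 10, 18, 31, 38, 39]
Insert 39: 38 <= 39 (stop) = 1 comparison(s) -> [5, 7, 10, 18, 31, 38, 39]
Total comparisons: 1 + 2 + 2 + 2 + 4 + 1 = 12


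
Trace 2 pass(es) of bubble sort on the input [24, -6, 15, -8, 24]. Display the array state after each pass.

After pass 1: [-6, 15, -8, 24, 24] (3 swaps)
After pass 2: [-6, -8, 15, 24, 24] (1 swaps)
Total swaps: 4


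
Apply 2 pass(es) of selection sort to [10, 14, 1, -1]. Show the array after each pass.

Pass 1: Select minimum -1 at index 3, swap -> [-1, 14, 1, 10]
Pass 2: Select minimum 1 at index 2, swap -> [-1, 1, 14, 10]


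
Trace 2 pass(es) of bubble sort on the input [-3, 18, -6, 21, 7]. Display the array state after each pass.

After pass 1: [-3, -6, 18, 7, 21] (2 swaps)
After pass 2: [-6, -3, 7, 18, 21] (2 swaps)
Total swaps: 4


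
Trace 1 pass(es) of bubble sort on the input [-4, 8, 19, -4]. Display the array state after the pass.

After pass 1: [-4, 8, -4, 19] (1 swaps)
Total swaps: 1


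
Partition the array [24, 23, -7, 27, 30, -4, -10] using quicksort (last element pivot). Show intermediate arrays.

Partition 1: pivot=-10 at index 0 -> [-10, 23, -7, 27, 30, -4, 24]
Partition 2: pivot=24 at index 4 -> [-10, 23, -7, -4, 24, 27, 30]
Partition 3: pivot=-4 at index 2 -> [-10, -7, -4, 23, 24, 27, 30]
Partition 4: pivot=30 at index 6 -> [-10, -7, -4, 23, 24, 27, 30]


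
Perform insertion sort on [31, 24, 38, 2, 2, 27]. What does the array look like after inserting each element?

First element 31 is already 'sorted'
Insert 24: shifted 1 elements -> [24, 31, 38, 2, 2, 27]
Insert 38: shifted 0 elements -> [24, 31, 38, 2, 2, 27]
Insert 2: shifted 3 elements -> [2, 24, 31, 38, 2, 27]
Insert 2: shifted 3 elements -> [2, 2, 24, 31, 38, 27]
Insert 27: shifted 2 elements -> [2, 2, 24, 27, 31, 38]


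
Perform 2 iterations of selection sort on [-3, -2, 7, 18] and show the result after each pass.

Pass 1: Select minimum -3 at index 0, swap -> [-3, -2, 7, 18]
Pass 2: Select minimum -2 at index 1, swap -> [-3, -2, 7, 18]


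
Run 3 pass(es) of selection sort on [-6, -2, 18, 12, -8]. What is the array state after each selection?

Pass 1: Select minimum -8 at index 4, swap -> [-8, -2, 18, 12, -6]
Pass 2: Select minimum -6 at index 4, swap -> [-8, -6, 18, 12, -2]
Pass 3: Select minimum -2 at index 4, swap -> [-8, -6, -2, 12, 18]


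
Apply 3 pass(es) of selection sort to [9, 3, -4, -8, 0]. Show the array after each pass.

Pass 1: Select minimum -8 at index 3, swap -> [-8, 3, -4, 9, 0]
Pass 2: Select minimum -4 at index 2, swap -> [-8, -4, 3, 9, 0]
Pass 3: Select minimum 0 at index 4, swap -> [-8, -4, 0, 9, 3]


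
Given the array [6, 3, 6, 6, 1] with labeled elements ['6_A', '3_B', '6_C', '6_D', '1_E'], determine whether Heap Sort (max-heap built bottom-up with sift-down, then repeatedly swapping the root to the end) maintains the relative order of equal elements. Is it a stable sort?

Trace Heap Sort on the labeled array (the key is the number; the letter only tracks identity):
  Build max-heap: [6_A, 6_D, 6_C, 3_B, 1_E]
  Swap root 6_A to index 4, re-heapify first 4 -> [6_D, 3_B, 6_C, 1_E, 6_A]
  Swap root 6_D to index 3, re-heapify first 3 -> [6_C, 3_B, 1_E, 6_D, 6_A]
  Swap root 6_C to index 2, re-heapify first 2 -> [3_B, 1_E, 6_C, 6_D, 6_A]
  Swap root 3_B to index 1, re-heapify first 1 -> [1_E, 3_B, 6_C, 6_D, 6_A]
Final order: [1_E, 3_B, 6_C, 6_D, 6_A]
Equal keys:
  value 6: originally 6_A, 6_C, 6_D; after sorting 6_C, 6_D, 6_A -> order changed
Equal keys were reordered, so Heap Sort is not stable: heap construction and root-to-end swaps move elements without regard to the original order of equal keys. (One such input is enough; an unstable sort may happen to preserve order on other inputs, but it gives no guarantee.)
Answer: Not stable


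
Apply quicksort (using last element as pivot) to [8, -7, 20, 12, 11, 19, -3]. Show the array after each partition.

Partition 1: pivot=-3 at index 1 -> [-7, -3, 20, 12, 11, 19, 8]
Partition 2: pivot=8 at index 2 -> [-7, -3, 8, 12, 11, 19, 20]
Partition 3: pivot=20 at index 6 -> [-7, -3, 8, 12, 11, 19, 20]
Partition 4: pivot=19 at index 5 -> [-7, -3, 8, 12, 11, 19, 20]
Partition 5: pivot=11 at index 3 -> [-7, -3, 8, 11, 12, 19, 20]


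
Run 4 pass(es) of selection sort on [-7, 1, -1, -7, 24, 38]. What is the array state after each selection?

Pass 1: Select minimum -7 at index 0, swap -> [-7, 1, -1, -7, 24, 38]
Pass 2: Select minimum -7 at index 3, swap -> [-7, -7, -1, 1, 24, 38]
Pass 3: Select minimum -1 at index 2, swap -> [-7, -7, -1, 1, 24, 38]
Pass 4: Select minimum 1 at index 3, swap -> [-7, -7, -1, 1, 24, 38]


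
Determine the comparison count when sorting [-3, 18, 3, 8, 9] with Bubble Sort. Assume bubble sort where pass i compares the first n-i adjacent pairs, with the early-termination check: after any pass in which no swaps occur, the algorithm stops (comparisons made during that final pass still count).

Pass 1: compare adjacent pairs (0,1)..(3,4) = 4 comparison(s), 3 swap(s) -> [-3, 3, 8, 9, 18]
Pass 2: compare adjacent pairs (0,1)..(2,3) = 3 comparison(s), 0 swap(s) -> [-3, 3, 8, 9, 18]
No swaps in this pass, so bubble sort stops here.
Total comparisons: 4 + 3 = 7


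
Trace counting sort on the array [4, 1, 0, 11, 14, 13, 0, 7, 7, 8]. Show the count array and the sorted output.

Count array: [2, 1, 0, 0, 1, 0, 0, 2, 1, 0, 0, 1, 0, 1, 1]
(count[i] = number of elements equal to i)
Cumulative count: [2, 3, 3, 3, 4, 4, 4, 6, 7, 7, 7, 8, 8, 9, 10]
Sorted: [0, 0, 1, 4, 7, 7, 8, 11, 13, 14]


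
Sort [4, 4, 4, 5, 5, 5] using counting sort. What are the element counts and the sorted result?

Count array: [0, 0, 0, 0, 3, 3]
(count[i] = number of elements equal to i)
Cumulative count: [0, 0, 0, 0, 3, 6]
Sorted: [4, 4, 4, 5, 5, 5]


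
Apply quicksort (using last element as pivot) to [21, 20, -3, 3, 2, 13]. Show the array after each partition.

Partition 1: pivot=13 at index 3 -> [-3, 3, 2, 13, 21, 20]
Partition 2: pivot=2 at index 1 -> [-3, 2, 3, 13, 21, 20]
Partition 3: pivot=20 at index 4 -> [-3, 2, 3, 13, 20, 21]


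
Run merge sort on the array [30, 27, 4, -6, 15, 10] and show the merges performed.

Divide and conquer:
  Merge [27] + [4] -> [4, 27]
  Merge [30] + [4, 27] -> [4, 27, 30]
  Merge [15] + [10] -> [10, 15]
  Merge [-6] + [10, 15] -> [-6, 10, 15]
  Merge [4, 27, 30] + [-6, 10, 15] -> [-6, 4, 10, 15, 27, 30]


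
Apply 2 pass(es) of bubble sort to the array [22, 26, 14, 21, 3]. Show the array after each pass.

After pass 1: [22, 14, 21, 3, 26] (3 swaps)
After pass 2: [14, 21, 3, 22, 26] (3 swaps)
Total swaps: 6


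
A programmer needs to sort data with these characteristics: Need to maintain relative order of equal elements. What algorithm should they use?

Best choice: Merge sort or Insertion sort
Reason: Both are stable; quicksort and heapsort are not stable


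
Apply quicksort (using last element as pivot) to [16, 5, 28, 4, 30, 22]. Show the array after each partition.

Partition 1: pivot=22 at index 3 -> [16, 5, 4, 22, 30, 28]
Partition 2: pivot=4 at index 0 -> [4, 5, 16, 22, 30, 28]
Partition 3: pivot=16 at index 2 -> [4, 5, 16, 22, 30, 28]
Partition 4: pivot=28 at index 4 -> [4, 5, 16, 22, 28, 30]


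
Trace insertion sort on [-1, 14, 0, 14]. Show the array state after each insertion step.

First element -1 is already 'sorted'
Insert 14: shifted 0 elements -> [-1, 14, 0, 14]
Insert 0: shifted 1 elements -> [-1, 0, 14, 14]
Insert 14: shifted 0 elements -> [-1, 0, 14, 14]


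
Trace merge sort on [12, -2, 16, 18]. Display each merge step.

Divide and conquer:
  Merge [12] + [-2] -> [-2, 12]
  Merge [16] + [18] -> [16, 18]
  Merge [-2, 12] + [16, 18] -> [-2, 12, 16, 18]


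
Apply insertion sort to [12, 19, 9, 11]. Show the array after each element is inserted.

First element 12 is already 'sorted'
Insert 19: shifted 0 elements -> [12, 19, 9, 11]
Insert 9: shifted 2 elements -> [9, 12, 19, 11]
Insert 11: shifted 2 elements -> [9, 11, 12, 19]


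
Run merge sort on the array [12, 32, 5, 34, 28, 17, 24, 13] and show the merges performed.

Divide and conquer:
  Merge [12] + [32] -> [12, 32]
  Merge [5] + [34] -> [5, 34]
  Merge [12, 32] + [5, 34] -> [5, 12, 32, 34]
  Merge [28] + [17] -> [17, 28]
  Merge [24] + [13] -> [13, 24]
  Merge [17, 28] + [13, 24] -> [13, 17, 24, 28]
  Merge [5, 12, 32, 34] + [13, 17, 24, 28] -> [5, 12, 13, 17, 24, 28, 32, 34]


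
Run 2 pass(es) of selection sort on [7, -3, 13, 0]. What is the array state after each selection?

Pass 1: Select minimum -3 at index 1, swap -> [-3, 7, 13, 0]
Pass 2: Select minimum 0 at index 3, swap -> [-3, 0, 13, 7]


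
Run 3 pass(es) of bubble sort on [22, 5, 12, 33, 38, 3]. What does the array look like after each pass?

After pass 1: [5, 12, 22, 33, 3, 38] (3 swaps)
After pass 2: [5, 12, 22, 3, 33, 38] (1 swaps)
After pass 3: [5, 12, 3, 22, 33, 38] (1 swaps)
Total swaps: 5


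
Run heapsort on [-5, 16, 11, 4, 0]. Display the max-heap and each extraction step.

Build heap: [16, 4, 11, -5, 0]
Extract 16: [11, 4, 0, -5, 16]
Extract 11: [4, -5, 0, 11, 16]
Extract 4: [0, -5, 4, 11, 16]
Extract 0: [-5, 0, 4, 11, 16]


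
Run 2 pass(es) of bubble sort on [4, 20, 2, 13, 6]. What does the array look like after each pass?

After pass 1: [4, 2, 13, 6, 20] (3 swaps)
After pass 2: [2, 4, 6, 13, 20] (2 swaps)
Total swaps: 5


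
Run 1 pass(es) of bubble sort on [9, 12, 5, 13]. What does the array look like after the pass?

After pass 1: [9, 5, 12, 13] (1 swaps)
Total swaps: 1


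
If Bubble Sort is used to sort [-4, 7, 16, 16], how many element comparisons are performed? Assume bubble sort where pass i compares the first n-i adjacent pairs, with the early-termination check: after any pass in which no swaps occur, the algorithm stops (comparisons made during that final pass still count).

Pass 1: compare adjacent pairs (0,1)..(2,3) = 3 comparison(s), 0 swap(s) -> [-4, 7, 16, 16]
No swaps in this pass, so bubble sort stops here.
Total comparisons: 3 = 3


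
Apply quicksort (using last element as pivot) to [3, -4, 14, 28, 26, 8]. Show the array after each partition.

Partition 1: pivot=8 at index 2 -> [3, -4, 8, 28, 26, 14]
Partition 2: pivot=-4 at index 0 -> [-4, 3, 8, 28, 26, 14]
Partition 3: pivot=14 at index 3 -> [-4, 3, 8, 14, 26, 28]
Partition 4: pivot=28 at index 5 -> [-4, 3, 8, 14, 26, 28]


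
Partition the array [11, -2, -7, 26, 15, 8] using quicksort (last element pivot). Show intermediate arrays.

Partition 1: pivot=8 at index 2 -> [-2, -7, 8, 26, 15, 11]
Partition 2: pivot=-7 at index 0 -> [-7, -2, 8, 26, 15, 11]
Partition 3: pivot=11 at index 3 -> [-7, -2, 8, 11, 15, 26]
Partition 4: pivot=26 at index 5 -> [-7, -2, 8, 11, 15, 26]


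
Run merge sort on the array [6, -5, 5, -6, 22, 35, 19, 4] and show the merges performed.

Divide and conquer:
  Merge [6] + [-5] -> [-5, 6]
  Merge [5] + [-6] -> [-6, 5]
  Merge [-5, 6] + [-6, 5] -> [-6, -5, 5, 6]
  Merge [22] + [35] -> [22, 35]
  Merge [19] + [4] -> [4, 19]
  Merge [22, 35] + [4, 19] -> [4, 19, 22, 35]
  Merge [-6, -5, 5, 6] + [4, 19, 22, 35] -> [-6, -5, 4, 5, 6, 19, 22, 35]


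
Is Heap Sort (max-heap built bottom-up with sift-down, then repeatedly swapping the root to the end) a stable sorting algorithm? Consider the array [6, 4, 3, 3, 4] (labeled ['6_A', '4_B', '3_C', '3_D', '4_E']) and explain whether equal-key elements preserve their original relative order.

Trace Heap Sort on the labeled array (the key is the number; the letter only tracks identity):
  Build max-heap: [6_A, 4_B, 3_C, 3_D, 4_E]
  Swap root 6_A to index 4, re-heapify first 4 -> [4_E, 4_B, 3_C, 3_D, 6_A]
  Swap root 4_E to index 3, re-heapify first 3 -> [4_B, 3_D, 3_C, 4_E, 6_A]
  Swap root 4_B to index 2, re-heapify first 2 -> [3_C, 3_D, 4_B, 4_E, 6_A]
  Swap root 3_C to index 1, re-heapify first 1 -> [3_D, 3_C, 4_B, 4_E, 6_A]
Final order: [3_D, 3_C, 4_B, 4_E, 6_A]
Equal keys:
  value 3: originally 3_C, 3_D; after sorting 3_D, 3_C -> order changed
  value 4: originally 4_B, 4_E; after sorting 4_B, 4_E -> order preserved
Equal keys were reordered, so Heap Sort is not stable: heap construction and root-to-end swaps move elements without regard to the original order of equal keys. (One such input is enough; an unstable sort may happen to preserve order on other inputs, but it gives no guarantee.)
Answer: Not stable


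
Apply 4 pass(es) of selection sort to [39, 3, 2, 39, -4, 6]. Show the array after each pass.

Pass 1: Select minimum -4 at index 4, swap -> [-4, 3, 2, 39, 39, 6]
Pass 2: Select minimum 2 at index 2, swap -> [-4, 2, 3, 39, 39, 6]
Pass 3: Select minimum 3 at index 2, swap -> [-4, 2, 3, 39, 39, 6]
Pass 4: Select minimum 6 at index 5, swap -> [-4, 2, 3, 6, 39, 39]


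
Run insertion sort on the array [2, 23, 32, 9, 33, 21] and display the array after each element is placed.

First element 2 is already 'sorted'
Insert 23: shifted 0 elements -> [2, 23, 32, 9, 33, 21]
Insert 32: shifted 0 elements -> [2, 23, 32, 9, 33, 21]
Insert 9: shifted 2 elements -> [2, 9, 23, 32, 33, 21]
Insert 33: shifted 0 elements -> [2, 9, 23, 32, 33, 21]
Insert 21: shifted 3 elements -> [2, 9, 21, 23, 32, 33]


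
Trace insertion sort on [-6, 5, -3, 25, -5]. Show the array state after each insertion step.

First element -6 is already 'sorted'
Insert 5: shifted 0 elements -> [-6, 5, -3, 25, -5]
Insert -3: shifted 1 elements -> [-6, -3, 5, 25, -5]
Insert 25: shifted 0 elements -> [-6, -3, 5, 25, -5]
Insert -5: shifted 3 elements -> [-6, -5, -3, 5, 25]


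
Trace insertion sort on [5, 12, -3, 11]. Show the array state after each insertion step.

First element 5 is already 'sorted'
Insert 12: shifted 0 elements -> [5, 12, -3, 11]
Insert -3: shifted 2 elements -> [-3, 5, 12, 11]
Insert 11: shifted 1 elements -> [-3, 5, 11, 12]


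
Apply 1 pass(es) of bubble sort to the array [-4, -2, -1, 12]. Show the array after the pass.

After pass 1: [-4, -2, -1, 12] (0 swaps)
Total swaps: 0


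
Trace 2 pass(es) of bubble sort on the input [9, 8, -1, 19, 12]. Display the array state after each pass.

After pass 1: [8, -1, 9, 12, 19] (3 swaps)
After pass 2: [-1, 8, 9, 12, 19] (1 swaps)
Total swaps: 4


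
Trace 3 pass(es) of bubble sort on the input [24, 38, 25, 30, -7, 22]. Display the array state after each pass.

After pass 1: [24, 25, 30, -7, 22, 38] (4 swaps)
After pass 2: [24, 25, -7, 22, 30, 38] (2 swaps)
After pass 3: [24, -7, 22, 25, 30, 38] (2 swaps)
Total swaps: 8


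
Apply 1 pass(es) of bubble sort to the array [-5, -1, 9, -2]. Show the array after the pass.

After pass 1: [-5, -1, -2, 9] (1 swaps)
Total swaps: 1


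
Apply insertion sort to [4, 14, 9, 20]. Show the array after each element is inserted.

First element 4 is already 'sorted'
Insert 14: shifted 0 elements -> [4, 14, 9, 20]
Insert 9: shifted 1 elements -> [4, 9, 14, 20]
Insert 20: shifted 0 elements -> [4, 9, 14, 20]


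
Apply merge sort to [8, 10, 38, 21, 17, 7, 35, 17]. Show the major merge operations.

Divide and conquer:
  Merge [8] + [10] -> [8, 10]
  Merge [38] + [21] -> [21, 38]
  Merge [8, 10] + [21, 38] -> [8, 10, 21, 38]
  Merge [17] + [7] -> [7, 17]
  Merge [35] + [17] -> [17, 35]
  Merge [7, 17] + [17, 35] -> [7, 17, 17, 35]
  Merge [8, 10, 21, 38] + [7, 17, 17, 35] -> [7, 8, 10, 17, 17, 21, 35, 38]


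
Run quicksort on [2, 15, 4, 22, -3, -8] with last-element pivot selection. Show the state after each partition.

Partition 1: pivot=-8 at index 0 -> [-8, 15, 4, 22, -3, 2]
Partition 2: pivot=2 at index 2 -> [-8, -3, 2, 22, 15, 4]
Partition 3: pivot=4 at index 3 -> [-8, -3, 2, 4, 15, 22]
Partition 4: pivot=22 at index 5 -> [-8, -3, 2, 4, 15, 22]


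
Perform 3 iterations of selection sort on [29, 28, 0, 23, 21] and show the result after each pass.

Pass 1: Select minimum 0 at index 2, swap -> [0, 28, 29, 23, 21]
Pass 2: Select minimum 21 at index 4, swap -> [0, 21, 29, 23, 28]
Pass 3: Select minimum 23 at index 3, swap -> [0, 21, 23, 29, 28]


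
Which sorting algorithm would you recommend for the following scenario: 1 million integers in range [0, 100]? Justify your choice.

Best choice: Counting sort
Reason: O(n + k) where k=100 is small; linear time beats O(n log n)


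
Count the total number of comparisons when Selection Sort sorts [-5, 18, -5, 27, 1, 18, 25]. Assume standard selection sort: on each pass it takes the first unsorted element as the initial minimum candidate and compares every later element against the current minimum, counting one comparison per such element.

Pass 1: scan indices 1..6 for the minimum = 6 comparison(s); min is -5, place at index 0 -> [-5, 18, -5, 27, 1, 18, 25]
Pass 2: scan indices 2..6 for the minimum = 5 comparison(s); min is -5, place at index 1 -> [-5, -5, 18, 27, 1, 18, 25]
Pass 3: scan indices 3..6 for the minimum = 4 comparison(s); min is 1, place at index 2 -> [-5, -5, 1, 27, 18, 18, 25]
Pass 4: scan indices 4..6 for the minimum = 3 comparison(s); min is 18, place at index 3 -> [-5, -5, 1, 18, 27, 18, 25]
Pass 5: scan indices 5..6 for the minimum = 2 comparison(s); min is 18, place at index 4 -> [-5, -5, 1, 18, 18, 27, 25]
Pass 6: scan indices 6..6 for the minimum = 1 comparison(s); min is 25, place at index 5 -> [-5, -5, 1, 18, 18, 25, 27]
Selection sort always scans the whole unsorted suffix, so the count is (n-1) + (n-2) + ... + 1 = n(n-1)/2 = 7*6/2 = 21 regardless of the input order.
Total comparisons: 6 + 5 + 4 + 3 + 2 + 1 = 21
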